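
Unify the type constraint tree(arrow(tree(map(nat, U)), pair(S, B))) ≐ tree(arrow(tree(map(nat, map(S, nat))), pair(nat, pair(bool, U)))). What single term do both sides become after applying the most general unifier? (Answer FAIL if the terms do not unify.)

Decompose tree/1: arrow(tree(map(nat, U)), pair(S, B)) ≐ arrow(tree(map(nat, map(S, nat))), pair(nat, pair(bool, U))).
Decompose arrow/2: tree(map(nat, U)) ≐ tree(map(nat, map(S, nat))),  pair(S, B) ≐ pair(nat, pair(bool, U)).
Decompose tree/1: map(nat, U) ≐ map(nat, map(S, nat)).
Decompose map/2: nat ≐ nat,  U ≐ map(S, nat).
Delete trivial equation nat ≐ nat.
Bind U := map(S, nat); substituting into the remaining equation gives: pair(S, B) ≐ pair(nat, pair(bool, map(S, nat))).
Decompose pair/2: S ≐ nat,  B ≐ pair(bool, map(S, nat)).
Bind S := nat; substituting into the remaining equation gives: B ≐ pair(bool, map(nat, nat)). Substituting into the earlier binding gives U := map(nat, nat).
Bind B := pair(bool, map(nat, nat)).
Applying the MGU to either side gives tree(arrow(tree(map(nat, map(nat, nat))), pair(nat, pair(bool, map(nat, nat))))).

tree(arrow(tree(map(nat, map(nat, nat))), pair(nat, pair(bool, map(nat, nat)))))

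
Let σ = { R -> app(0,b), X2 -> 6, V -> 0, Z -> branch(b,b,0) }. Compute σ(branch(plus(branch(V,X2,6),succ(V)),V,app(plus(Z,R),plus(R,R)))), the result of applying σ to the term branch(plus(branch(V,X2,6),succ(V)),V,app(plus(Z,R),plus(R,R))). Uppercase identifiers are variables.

branch(plus(branch(0,6,6),succ(0)),0,app(plus(branch(b,b,0),app(0,b)),plus(app(0,b),app(0,b))))

Replace each occurrence of R with app(0,b).
Replace each occurrence of X2 with 6.
Replace each occurrence of V with 0.
Replace each occurrence of Z with branch(b,b,0).
Result: branch(plus(branch(0,6,6),succ(0)),0,app(plus(branch(b,b,0),app(0,b)),plus(app(0,b),app(0,b)))).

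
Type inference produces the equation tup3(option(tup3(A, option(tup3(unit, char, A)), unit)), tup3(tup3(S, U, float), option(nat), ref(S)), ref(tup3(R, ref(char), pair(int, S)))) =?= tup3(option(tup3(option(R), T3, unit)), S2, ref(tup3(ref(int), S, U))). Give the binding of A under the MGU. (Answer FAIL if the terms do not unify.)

Decompose tup3/3: option(tup3(A, option(tup3(unit, char, A)), unit)) =?= option(tup3(option(R), T3, unit)),  tup3(tup3(S, U, float), option(nat), ref(S)) =?= S2,  ref(tup3(R, ref(char), pair(int, S))) =?= ref(tup3(ref(int), S, U)).
Decompose option/1: tup3(A, option(tup3(unit, char, A)), unit) =?= tup3(option(R), T3, unit).
Decompose tup3/3: A =?= option(R),  option(tup3(unit, char, A)) =?= T3,  unit =?= unit.
Bind A := option(R); substituting into the one remaining equation that mentions A gives: option(tup3(unit, char, option(R))) =?= T3.
Bind T3 := option(tup3(unit, char, option(R))); no other remaining equation mentions T3.
Delete trivial equation unit =?= unit.
Bind S2 := tup3(tup3(S, U, float), option(nat), ref(S)); no other remaining equation mentions S2.
Decompose ref/1: tup3(R, ref(char), pair(int, S)) =?= tup3(ref(int), S, U).
Decompose tup3/3: R =?= ref(int),  ref(char) =?= S,  pair(int, S) =?= U.
Bind R := ref(int); no other remaining equation mentions R. Substituting into the earlier bindings gives A := option(ref(int)), T3 := option(tup3(unit, char, option(ref(int)))).
Bind S := ref(char); substituting into the remaining equation gives: pair(int, ref(char)) =?= U. Substituting into the earlier binding gives S2 := tup3(tup3(ref(char), U, float), option(nat), ref(ref(char))).
Bind U := pair(int, ref(char)). Substituting into the earlier binding gives S2 := tup3(tup3(ref(char), pair(int, ref(char)), float), option(nat), ref(ref(char))).
MGU = { A := option(ref(int)), T3 := option(tup3(unit, char, option(ref(int)))), S2 := tup3(tup3(ref(char), pair(int, ref(char)), float), option(nat), ref(ref(char))), R := ref(int), S := ref(char), U := pair(int, ref(char)) }, so A := option(ref(int)).

option(ref(int))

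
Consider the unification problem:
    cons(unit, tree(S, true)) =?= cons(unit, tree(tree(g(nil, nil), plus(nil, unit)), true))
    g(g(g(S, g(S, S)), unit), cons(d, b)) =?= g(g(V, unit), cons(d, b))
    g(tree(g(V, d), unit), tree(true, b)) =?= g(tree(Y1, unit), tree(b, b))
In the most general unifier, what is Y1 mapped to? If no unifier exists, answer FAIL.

Decompose cons/2: unit =?= unit,  tree(S, true) =?= tree(tree(g(nil, nil), plus(nil, unit)), true).
Delete trivial equation unit =?= unit.
Decompose tree/2: S =?= tree(g(nil, nil), plus(nil, unit)),  true =?= true.
Bind S := tree(g(nil, nil), plus(nil, unit)); substituting into the one remaining equation that mentions S gives: g(g(g(tree(g(nil, nil), plus(nil, unit)), g(tree(g(nil, nil), plus(nil, unit)), tree(g(nil, nil), plus(nil, unit)))), unit), cons(d, b)) =?= g(g(V, unit), cons(d, b)).
Delete trivial equation true =?= true.
Decompose g/2: g(g(tree(g(nil, nil), plus(nil, unit)), g(tree(g(nil, nil), plus(nil, unit)), tree(g(nil, nil), plus(nil, unit)))), unit) =?= g(V, unit),  cons(d, b) =?= cons(d, b).
Decompose g/2: g(tree(g(nil, nil), plus(nil, unit)), g(tree(g(nil, nil), plus(nil, unit)), tree(g(nil, nil), plus(nil, unit)))) =?= V,  unit =?= unit.
Bind V := g(tree(g(nil, nil), plus(nil, unit)), g(tree(g(nil, nil), plus(nil, unit)), tree(g(nil, nil), plus(nil, unit)))); substituting into the one remaining equation that mentions V gives: g(tree(g(g(tree(g(nil, nil), plus(nil, unit)), g(tree(g(nil, nil), plus(nil, unit)), tree(g(nil, nil), plus(nil, unit)))), d), unit), tree(true, b)) =?= g(tree(Y1, unit), tree(b, b)).
Delete trivial equation unit =?= unit.
Delete trivial equation cons(d, b) =?= cons(d, b).
Decompose g/2: tree(g(g(tree(g(nil, nil), plus(nil, unit)), g(tree(g(nil, nil), plus(nil, unit)), tree(g(nil, nil), plus(nil, unit)))), d), unit) =?= tree(Y1, unit),  tree(true, b) =?= tree(b, b).
Decompose tree/2: g(g(tree(g(nil, nil), plus(nil, unit)), g(tree(g(nil, nil), plus(nil, unit)), tree(g(nil, nil), plus(nil, unit)))), d) =?= Y1,  unit =?= unit.
Bind Y1 := g(g(tree(g(nil, nil), plus(nil, unit)), g(tree(g(nil, nil), plus(nil, unit)), tree(g(nil, nil), plus(nil, unit)))), d); no other remaining equation mentions Y1.
Delete trivial equation unit =?= unit.
Decompose tree/2: true =?= b,  b =?= b.
Clash: constants true and b differ; no unifier exists.

FAIL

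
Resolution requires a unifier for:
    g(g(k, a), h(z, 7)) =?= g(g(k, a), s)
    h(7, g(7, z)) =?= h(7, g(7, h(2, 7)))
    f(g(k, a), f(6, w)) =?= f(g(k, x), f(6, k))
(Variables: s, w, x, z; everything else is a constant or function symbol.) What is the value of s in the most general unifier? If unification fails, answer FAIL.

h(h(2, 7), 7)

Decompose g/2: g(k, a) =?= g(k, a),  h(z, 7) =?= s.
Delete trivial equation g(k, a) =?= g(k, a).
Bind s := h(z, 7); no other remaining equation mentions s.
Decompose h/2: 7 =?= 7,  g(7, z) =?= g(7, h(2, 7)).
Delete trivial equation 7 =?= 7.
Decompose g/2: 7 =?= 7,  z =?= h(2, 7).
Delete trivial equation 7 =?= 7.
Bind z := h(2, 7); no other remaining equation mentions z. Substituting into the earlier binding gives s := h(h(2, 7), 7).
Decompose f/2: g(k, a) =?= g(k, x),  f(6, w) =?= f(6, k).
Decompose g/2: k =?= k,  a =?= x.
Delete trivial equation k =?= k.
Bind x := a; no other remaining equation mentions x.
Decompose f/2: 6 =?= 6,  w =?= k.
Delete trivial equation 6 =?= 6.
Bind w := k.
MGU = { s := h(h(2, 7), 7), z := h(2, 7), x := a, w := k }, so s := h(h(2, 7), 7).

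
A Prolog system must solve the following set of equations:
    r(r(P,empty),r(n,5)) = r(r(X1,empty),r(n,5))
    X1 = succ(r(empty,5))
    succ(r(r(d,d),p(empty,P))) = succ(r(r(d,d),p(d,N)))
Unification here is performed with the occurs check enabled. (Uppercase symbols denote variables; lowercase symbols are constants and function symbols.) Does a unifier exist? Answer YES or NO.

Decompose r/2: r(P,empty) = r(X1,empty),  r(n,5) = r(n,5).
Decompose r/2: P = X1,  empty = empty.
Bind P := X1; substituting into the one remaining equation that mentions P gives: succ(r(r(d,d),p(empty,X1))) = succ(r(r(d,d),p(d,N))).
Delete trivial equation empty = empty.
Delete trivial equation r(n,5) = r(n,5).
Bind X1 := succ(r(empty,5)); substituting into the remaining equation gives: succ(r(r(d,d),p(empty,succ(r(empty,5))))) = succ(r(r(d,d),p(d,N))). Substituting into the earlier binding gives P := succ(r(empty,5)).
Decompose succ/1: r(r(d,d),p(empty,succ(r(empty,5)))) = r(r(d,d),p(d,N)).
Decompose r/2: r(d,d) = r(d,d),  p(empty,succ(r(empty,5))) = p(d,N).
Delete trivial equation r(d,d) = r(d,d).
Decompose p/2: empty = d,  succ(r(empty,5)) = N.
Clash: constants empty and d differ; no unifier exists.

NO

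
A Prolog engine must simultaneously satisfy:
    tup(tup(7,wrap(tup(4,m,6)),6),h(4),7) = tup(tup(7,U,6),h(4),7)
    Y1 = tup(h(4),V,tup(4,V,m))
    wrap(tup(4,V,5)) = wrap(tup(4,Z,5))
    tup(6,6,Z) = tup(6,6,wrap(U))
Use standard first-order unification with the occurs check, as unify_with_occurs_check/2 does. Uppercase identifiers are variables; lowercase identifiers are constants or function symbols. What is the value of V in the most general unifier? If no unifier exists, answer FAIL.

wrap(wrap(tup(4,m,6)))

Decompose tup/3: tup(7,wrap(tup(4,m,6)),6) = tup(7,U,6),  h(4) = h(4),  7 = 7.
Decompose tup/3: 7 = 7,  wrap(tup(4,m,6)) = U,  6 = 6.
Delete trivial equation 7 = 7.
Bind U := wrap(tup(4,m,6)); substituting into the one remaining equation that mentions U gives: tup(6,6,Z) = tup(6,6,wrap(wrap(tup(4,m,6)))).
Delete trivial equation 6 = 6.
Delete trivial equation h(4) = h(4).
Delete trivial equation 7 = 7.
Bind Y1 := tup(h(4),V,tup(4,V,m)); no other remaining equation mentions Y1.
Decompose wrap/1: tup(4,V,5) = tup(4,Z,5).
Decompose tup/3: 4 = 4,  V = Z,  5 = 5.
Delete trivial equation 4 = 4.
Bind V := Z; no other remaining equation mentions V. Substituting into the earlier binding gives Y1 := tup(h(4),Z,tup(4,Z,m)).
Delete trivial equation 5 = 5.
Decompose tup/3: 6 = 6,  6 = 6,  Z = wrap(wrap(tup(4,m,6))).
Delete trivial equation 6 = 6.
Delete trivial equation 6 = 6.
Bind Z := wrap(wrap(tup(4,m,6))). Substituting into the earlier bindings gives Y1 := tup(h(4),wrap(wrap(tup(4,m,6))),tup(4,wrap(wrap(tup(4,m,6))),m)), V := wrap(wrap(tup(4,m,6))).
MGU = { U ↦ wrap(tup(4,m,6)), Y1 ↦ tup(h(4),wrap(wrap(tup(4,m,6))),tup(4,wrap(wrap(tup(4,m,6))),m)), V ↦ wrap(wrap(tup(4,m,6))), Z ↦ wrap(wrap(tup(4,m,6))) }, so V ↦ wrap(wrap(tup(4,m,6))).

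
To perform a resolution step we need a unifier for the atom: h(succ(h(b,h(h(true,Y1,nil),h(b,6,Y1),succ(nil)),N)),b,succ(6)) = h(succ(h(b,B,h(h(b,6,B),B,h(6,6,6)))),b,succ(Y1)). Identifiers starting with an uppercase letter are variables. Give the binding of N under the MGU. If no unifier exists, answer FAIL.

h(h(b,6,h(h(true,6,nil),h(b,6,6),succ(nil))),h(h(true,6,nil),h(b,6,6),succ(nil)),h(6,6,6))

Decompose h/3: succ(h(b,h(h(true,Y1,nil),h(b,6,Y1),succ(nil)),N)) = succ(h(b,B,h(h(b,6,B),B,h(6,6,6)))),  b = b,  succ(6) = succ(Y1).
Decompose succ/1: h(b,h(h(true,Y1,nil),h(b,6,Y1),succ(nil)),N) = h(b,B,h(h(b,6,B),B,h(6,6,6))).
Decompose h/3: b = b,  h(h(true,Y1,nil),h(b,6,Y1),succ(nil)) = B,  N = h(h(b,6,B),B,h(6,6,6)).
Delete trivial equation b = b.
Bind B := h(h(true,Y1,nil),h(b,6,Y1),succ(nil)); substituting into the one remaining equation that mentions B gives: N = h(h(b,6,h(h(true,Y1,nil),h(b,6,Y1),succ(nil))),h(h(true,Y1,nil),h(b,6,Y1),succ(nil)),h(6,6,6)).
Bind N := h(h(b,6,h(h(true,Y1,nil),h(b,6,Y1),succ(nil))),h(h(true,Y1,nil),h(b,6,Y1),succ(nil)),h(6,6,6)); no other remaining equation mentions N.
Delete trivial equation b = b.
Decompose succ/1: 6 = Y1.
Bind Y1 := 6. Substituting into the earlier bindings gives B := h(h(true,6,nil),h(b,6,6),succ(nil)), N := h(h(b,6,h(h(true,6,nil),h(b,6,6),succ(nil))),h(h(true,6,nil),h(b,6,6),succ(nil)),h(6,6,6)).
MGU = { B ↦ h(h(true,6,nil),h(b,6,6),succ(nil)), N ↦ h(h(b,6,h(h(true,6,nil),h(b,6,6),succ(nil))),h(h(true,6,nil),h(b,6,6),succ(nil)),h(6,6,6)), Y1 ↦ 6 }, so N ↦ h(h(b,6,h(h(true,6,nil),h(b,6,6),succ(nil))),h(h(true,6,nil),h(b,6,6),succ(nil)),h(6,6,6)).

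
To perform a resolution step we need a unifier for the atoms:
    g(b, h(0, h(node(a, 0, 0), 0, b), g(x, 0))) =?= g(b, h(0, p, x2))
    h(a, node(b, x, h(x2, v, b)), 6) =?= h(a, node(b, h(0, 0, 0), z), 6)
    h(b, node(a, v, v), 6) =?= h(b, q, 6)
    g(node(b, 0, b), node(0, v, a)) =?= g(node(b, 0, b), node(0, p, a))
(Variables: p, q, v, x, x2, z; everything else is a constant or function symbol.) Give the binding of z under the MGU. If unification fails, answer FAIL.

h(g(h(0, 0, 0), 0), h(node(a, 0, 0), 0, b), b)

Decompose g/2: b =?= b,  h(0, h(node(a, 0, 0), 0, b), g(x, 0)) =?= h(0, p, x2).
Delete trivial equation b =?= b.
Decompose h/3: 0 =?= 0,  h(node(a, 0, 0), 0, b) =?= p,  g(x, 0) =?= x2.
Delete trivial equation 0 =?= 0.
Bind p := h(node(a, 0, 0), 0, b); substituting into the one remaining equation that mentions p gives: g(node(b, 0, b), node(0, v, a)) =?= g(node(b, 0, b), node(0, h(node(a, 0, 0), 0, b), a)).
Bind x2 := g(x, 0); substituting into the one remaining equation that mentions x2 gives: h(a, node(b, x, h(g(x, 0), v, b)), 6) =?= h(a, node(b, h(0, 0, 0), z), 6).
Decompose h/3: a =?= a,  node(b, x, h(g(x, 0), v, b)) =?= node(b, h(0, 0, 0), z),  6 =?= 6.
Delete trivial equation a =?= a.
Decompose node/3: b =?= b,  x =?= h(0, 0, 0),  h(g(x, 0), v, b) =?= z.
Delete trivial equation b =?= b.
Bind x := h(0, 0, 0); substituting into the one remaining equation that mentions x gives: h(g(h(0, 0, 0), 0), v, b) =?= z. Substituting into the earlier binding gives x2 := g(h(0, 0, 0), 0).
Bind z := h(g(h(0, 0, 0), 0), v, b); no other remaining equation mentions z.
Delete trivial equation 6 =?= 6.
Decompose h/3: b =?= b,  node(a, v, v) =?= q,  6 =?= 6.
Delete trivial equation b =?= b.
Bind q := node(a, v, v); no other remaining equation mentions q.
Delete trivial equation 6 =?= 6.
Decompose g/2: node(b, 0, b) =?= node(b, 0, b),  node(0, v, a) =?= node(0, h(node(a, 0, 0), 0, b), a).
Delete trivial equation node(b, 0, b) =?= node(b, 0, b).
Decompose node/3: 0 =?= 0,  v =?= h(node(a, 0, 0), 0, b),  a =?= a.
Delete trivial equation 0 =?= 0.
Bind v := h(node(a, 0, 0), 0, b); no other remaining equation mentions v. Substituting into the earlier bindings gives z := h(g(h(0, 0, 0), 0), h(node(a, 0, 0), 0, b), b), q := node(a, h(node(a, 0, 0), 0, b), h(node(a, 0, 0), 0, b)).
Delete trivial equation a =?= a.
MGU = { p := h(node(a, 0, 0), 0, b), x2 := g(h(0, 0, 0), 0), x := h(0, 0, 0), z := h(g(h(0, 0, 0), 0), h(node(a, 0, 0), 0, b), b), q := node(a, h(node(a, 0, 0), 0, b), h(node(a, 0, 0), 0, b)), v := h(node(a, 0, 0), 0, b) }, so z := h(g(h(0, 0, 0), 0), h(node(a, 0, 0), 0, b), b).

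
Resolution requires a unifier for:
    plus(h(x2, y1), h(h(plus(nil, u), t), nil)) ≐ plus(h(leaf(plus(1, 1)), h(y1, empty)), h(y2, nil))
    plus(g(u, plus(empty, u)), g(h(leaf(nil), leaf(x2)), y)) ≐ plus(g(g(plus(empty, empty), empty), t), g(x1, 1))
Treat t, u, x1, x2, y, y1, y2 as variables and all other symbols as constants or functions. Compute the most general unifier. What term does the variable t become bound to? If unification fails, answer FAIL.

FAIL

Decompose plus/2: h(x2, y1) ≐ h(leaf(plus(1, 1)), h(y1, empty)),  h(h(plus(nil, u), t), nil) ≐ h(y2, nil).
Decompose h/2: x2 ≐ leaf(plus(1, 1)),  y1 ≐ h(y1, empty).
Bind x2 := leaf(plus(1, 1)); substituting into the one remaining equation that mentions x2 gives: plus(g(u, plus(empty, u)), g(h(leaf(nil), leaf(leaf(plus(1, 1)))), y)) ≐ plus(g(g(plus(empty, empty), empty), t), g(x1, 1)).
Occurs check fails: y1 occurs in h(y1, empty); the equation y1 ≐ h(y1, empty) has no finite solution.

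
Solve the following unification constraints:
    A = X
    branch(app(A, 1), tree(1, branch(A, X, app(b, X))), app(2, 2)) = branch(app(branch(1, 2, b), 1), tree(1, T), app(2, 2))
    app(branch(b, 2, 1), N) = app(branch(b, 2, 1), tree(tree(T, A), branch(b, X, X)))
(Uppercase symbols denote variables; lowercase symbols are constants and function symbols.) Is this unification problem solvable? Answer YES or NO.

YES

Bind A := X; substituting into the remaining equations gives: branch(app(X, 1), tree(1, branch(X, X, app(b, X))), app(2, 2)) = branch(app(branch(1, 2, b), 1), tree(1, T), app(2, 2)),  app(branch(b, 2, 1), N) = app(branch(b, 2, 1), tree(tree(T, X), branch(b, X, X))).
Decompose branch/3: app(X, 1) = app(branch(1, 2, b), 1),  tree(1, branch(X, X, app(b, X))) = tree(1, T),  app(2, 2) = app(2, 2).
Decompose app/2: X = branch(1, 2, b),  1 = 1.
Bind X := branch(1, 2, b); substituting into the 2 remaining equations that mention X gives: tree(1, branch(branch(1, 2, b), branch(1, 2, b), app(b, branch(1, 2, b)))) = tree(1, T),  app(branch(b, 2, 1), N) = app(branch(b, 2, 1), tree(tree(T, branch(1, 2, b)), branch(b, branch(1, 2, b), branch(1, 2, b)))). Substituting into the earlier binding gives A := branch(1, 2, b).
Delete trivial equation 1 = 1.
Decompose tree/2: 1 = 1,  branch(branch(1, 2, b), branch(1, 2, b), app(b, branch(1, 2, b))) = T.
Delete trivial equation 1 = 1.
Bind T := branch(branch(1, 2, b), branch(1, 2, b), app(b, branch(1, 2, b))); substituting into the one remaining equation that mentions T gives: app(branch(b, 2, 1), N) = app(branch(b, 2, 1), tree(tree(branch(branch(1, 2, b), branch(1, 2, b), app(b, branch(1, 2, b))), branch(1, 2, b)), branch(b, branch(1, 2, b), branch(1, 2, b)))).
Delete trivial equation app(2, 2) = app(2, 2).
Decompose app/2: branch(b, 2, 1) = branch(b, 2, 1),  N = tree(tree(branch(branch(1, 2, b), branch(1, 2, b), app(b, branch(1, 2, b))), branch(1, 2, b)), branch(b, branch(1, 2, b), branch(1, 2, b))).
Delete trivial equation branch(b, 2, 1) = branch(b, 2, 1).
Bind N := tree(tree(branch(branch(1, 2, b), branch(1, 2, b), app(b, branch(1, 2, b))), branch(1, 2, b)), branch(b, branch(1, 2, b), branch(1, 2, b))).
No equations remain and no clash or occurs-check failure arose, so a unifier exists.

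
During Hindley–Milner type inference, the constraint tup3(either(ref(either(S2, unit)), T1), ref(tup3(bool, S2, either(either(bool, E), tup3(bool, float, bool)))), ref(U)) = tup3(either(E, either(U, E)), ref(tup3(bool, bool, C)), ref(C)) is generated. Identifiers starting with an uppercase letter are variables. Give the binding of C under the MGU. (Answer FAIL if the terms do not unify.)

Decompose tup3/3: either(ref(either(S2, unit)), T1) = either(E, either(U, E)),  ref(tup3(bool, S2, either(either(bool, E), tup3(bool, float, bool)))) = ref(tup3(bool, bool, C)),  ref(U) = ref(C).
Decompose either/2: ref(either(S2, unit)) = E,  T1 = either(U, E).
Bind E := ref(either(S2, unit)); substituting into the 2 remaining equations that mention E gives: T1 = either(U, ref(either(S2, unit))),  ref(tup3(bool, S2, either(either(bool, ref(either(S2, unit))), tup3(bool, float, bool)))) = ref(tup3(bool, bool, C)).
Bind T1 := either(U, ref(either(S2, unit))); no other remaining equation mentions T1.
Decompose ref/1: tup3(bool, S2, either(either(bool, ref(either(S2, unit))), tup3(bool, float, bool))) = tup3(bool, bool, C).
Decompose tup3/3: bool = bool,  S2 = bool,  either(either(bool, ref(either(S2, unit))), tup3(bool, float, bool)) = C.
Delete trivial equation bool = bool.
Bind S2 := bool; substituting into the one remaining equation that mentions S2 gives: either(either(bool, ref(either(bool, unit))), tup3(bool, float, bool)) = C. Substituting into the earlier bindings gives E := ref(either(bool, unit)), T1 := either(U, ref(either(bool, unit))).
Bind C := either(either(bool, ref(either(bool, unit))), tup3(bool, float, bool)); substituting into the remaining equation gives: ref(U) = ref(either(either(bool, ref(either(bool, unit))), tup3(bool, float, bool))).
Decompose ref/1: U = either(either(bool, ref(either(bool, unit))), tup3(bool, float, bool)).
Bind U := either(either(bool, ref(either(bool, unit))), tup3(bool, float, bool)). Substituting into the earlier binding gives T1 := either(either(either(bool, ref(either(bool, unit))), tup3(bool, float, bool)), ref(either(bool, unit))).
MGU = { E ↦ ref(either(bool, unit)), T1 ↦ either(either(either(bool, ref(either(bool, unit))), tup3(bool, float, bool)), ref(either(bool, unit))), S2 ↦ bool, C ↦ either(either(bool, ref(either(bool, unit))), tup3(bool, float, bool)), U ↦ either(either(bool, ref(either(bool, unit))), tup3(bool, float, bool)) }, so C ↦ either(either(bool, ref(either(bool, unit))), tup3(bool, float, bool)).

either(either(bool, ref(either(bool, unit))), tup3(bool, float, bool))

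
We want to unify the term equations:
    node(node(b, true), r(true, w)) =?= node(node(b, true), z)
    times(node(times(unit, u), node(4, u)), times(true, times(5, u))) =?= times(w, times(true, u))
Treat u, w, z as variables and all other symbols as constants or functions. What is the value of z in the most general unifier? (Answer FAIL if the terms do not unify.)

Decompose node/2: node(b, true) =?= node(b, true),  r(true, w) =?= z.
Delete trivial equation node(b, true) =?= node(b, true).
Bind z := r(true, w); no other remaining equation mentions z.
Decompose times/2: node(times(unit, u), node(4, u)) =?= w,  times(true, times(5, u)) =?= times(true, u).
Bind w := node(times(unit, u), node(4, u)); no other remaining equation mentions w. Substituting into the earlier binding gives z := r(true, node(times(unit, u), node(4, u))).
Decompose times/2: true =?= true,  times(5, u) =?= u.
Delete trivial equation true =?= true.
Occurs check fails: u occurs in times(5, u); the equation u =?= times(5, u) has no finite solution.

FAIL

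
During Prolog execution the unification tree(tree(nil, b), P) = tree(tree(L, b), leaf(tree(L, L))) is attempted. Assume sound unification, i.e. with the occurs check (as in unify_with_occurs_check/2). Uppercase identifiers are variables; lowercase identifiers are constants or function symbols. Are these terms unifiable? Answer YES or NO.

YES

Decompose tree/2: tree(nil, b) = tree(L, b),  P = leaf(tree(L, L)).
Decompose tree/2: nil = L,  b = b.
Bind L := nil; substituting into the one remaining equation that mentions L gives: P = leaf(tree(nil, nil)).
Delete trivial equation b = b.
Bind P := leaf(tree(nil, nil)).
No equations remain and no clash or occurs-check failure arose, so a unifier exists.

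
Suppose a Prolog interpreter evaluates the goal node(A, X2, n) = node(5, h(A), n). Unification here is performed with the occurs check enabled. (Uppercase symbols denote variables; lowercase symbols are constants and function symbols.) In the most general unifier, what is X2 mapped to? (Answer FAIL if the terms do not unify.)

Decompose node/3: A = 5,  X2 = h(A),  n = n.
Bind A := 5; substituting into the one remaining equation that mentions A gives: X2 = h(5).
Bind X2 := h(5); no other remaining equation mentions X2.
Delete trivial equation n = n.
MGU = { A = 5, X2 = h(5) }, so X2 = h(5).

h(5)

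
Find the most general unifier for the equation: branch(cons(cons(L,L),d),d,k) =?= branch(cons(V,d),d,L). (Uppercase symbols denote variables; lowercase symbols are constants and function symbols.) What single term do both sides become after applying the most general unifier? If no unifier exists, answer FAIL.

branch(cons(cons(k,k),d),d,k)

Decompose branch/3: cons(cons(L,L),d) =?= cons(V,d),  d =?= d,  k =?= L.
Decompose cons/2: cons(L,L) =?= V,  d =?= d.
Bind V := cons(L,L); no other remaining equation mentions V.
Delete trivial equation d =?= d.
Delete trivial equation d =?= d.
Bind L := k. Substituting into the earlier binding gives V := cons(k,k).
Applying the MGU to either side gives branch(cons(cons(k,k),d),d,k).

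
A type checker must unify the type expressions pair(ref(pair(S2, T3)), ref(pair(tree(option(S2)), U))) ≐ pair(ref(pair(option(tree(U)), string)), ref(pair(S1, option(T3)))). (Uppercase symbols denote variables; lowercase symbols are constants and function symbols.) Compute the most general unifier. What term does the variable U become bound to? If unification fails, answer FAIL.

Decompose pair/2: ref(pair(S2, T3)) ≐ ref(pair(option(tree(U)), string)),  ref(pair(tree(option(S2)), U)) ≐ ref(pair(S1, option(T3))).
Decompose ref/1: pair(S2, T3) ≐ pair(option(tree(U)), string).
Decompose pair/2: S2 ≐ option(tree(U)),  T3 ≐ string.
Bind S2 := option(tree(U)); substituting into the one remaining equation that mentions S2 gives: ref(pair(tree(option(option(tree(U)))), U)) ≐ ref(pair(S1, option(T3))).
Bind T3 := string; substituting into the remaining equation gives: ref(pair(tree(option(option(tree(U)))), U)) ≐ ref(pair(S1, option(string))).
Decompose ref/1: pair(tree(option(option(tree(U)))), U) ≐ pair(S1, option(string)).
Decompose pair/2: tree(option(option(tree(U)))) ≐ S1,  U ≐ option(string).
Bind S1 := tree(option(option(tree(U)))); no other remaining equation mentions S1.
Bind U := option(string). Substituting into the earlier bindings gives S2 := option(tree(option(string))), S1 := tree(option(option(tree(option(string))))).
MGU = { S2 -> option(tree(option(string))), T3 -> string, S1 -> tree(option(option(tree(option(string))))), U -> option(string) }, so U -> option(string).

option(string)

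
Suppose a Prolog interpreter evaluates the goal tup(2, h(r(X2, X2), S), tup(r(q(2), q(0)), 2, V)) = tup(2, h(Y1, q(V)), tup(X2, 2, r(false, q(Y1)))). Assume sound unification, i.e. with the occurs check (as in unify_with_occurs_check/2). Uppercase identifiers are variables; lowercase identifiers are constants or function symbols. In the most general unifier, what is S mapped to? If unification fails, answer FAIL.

Decompose tup/3: 2 = 2,  h(r(X2, X2), S) = h(Y1, q(V)),  tup(r(q(2), q(0)), 2, V) = tup(X2, 2, r(false, q(Y1))).
Delete trivial equation 2 = 2.
Decompose h/2: r(X2, X2) = Y1,  S = q(V).
Bind Y1 := r(X2, X2); substituting into the one remaining equation that mentions Y1 gives: tup(r(q(2), q(0)), 2, V) = tup(X2, 2, r(false, q(r(X2, X2)))).
Bind S := q(V); no other remaining equation mentions S.
Decompose tup/3: r(q(2), q(0)) = X2,  2 = 2,  V = r(false, q(r(X2, X2))).
Bind X2 := r(q(2), q(0)); substituting into the one remaining equation that mentions X2 gives: V = r(false, q(r(r(q(2), q(0)), r(q(2), q(0))))). Substituting into the earlier binding gives Y1 := r(r(q(2), q(0)), r(q(2), q(0))).
Delete trivial equation 2 = 2.
Bind V := r(false, q(r(r(q(2), q(0)), r(q(2), q(0))))). Substituting into the earlier binding gives S := q(r(false, q(r(r(q(2), q(0)), r(q(2), q(0)))))).
MGU = { Y1 -> r(r(q(2), q(0)), r(q(2), q(0))), S -> q(r(false, q(r(r(q(2), q(0)), r(q(2), q(0)))))), X2 -> r(q(2), q(0)), V -> r(false, q(r(r(q(2), q(0)), r(q(2), q(0))))) }, so S -> q(r(false, q(r(r(q(2), q(0)), r(q(2), q(0)))))).

q(r(false, q(r(r(q(2), q(0)), r(q(2), q(0))))))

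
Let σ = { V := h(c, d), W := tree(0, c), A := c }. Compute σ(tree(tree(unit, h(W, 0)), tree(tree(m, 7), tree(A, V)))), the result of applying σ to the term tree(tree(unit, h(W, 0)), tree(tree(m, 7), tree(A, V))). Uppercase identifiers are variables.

tree(tree(unit, h(tree(0, c), 0)), tree(tree(m, 7), tree(c, h(c, d))))

Replace each occurrence of V with h(c, d).
Replace each occurrence of W with tree(0, c).
Replace each occurrence of A with c.
Result: tree(tree(unit, h(tree(0, c), 0)), tree(tree(m, 7), tree(c, h(c, d)))).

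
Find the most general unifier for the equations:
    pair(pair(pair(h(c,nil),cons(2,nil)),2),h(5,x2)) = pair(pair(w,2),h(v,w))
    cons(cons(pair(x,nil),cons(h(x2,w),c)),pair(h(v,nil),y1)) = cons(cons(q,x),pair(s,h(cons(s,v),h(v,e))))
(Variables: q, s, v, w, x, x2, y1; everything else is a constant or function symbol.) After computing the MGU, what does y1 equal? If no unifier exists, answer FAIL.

h(cons(h(5,nil),5),h(5,e))

Decompose pair/2: pair(pair(h(c,nil),cons(2,nil)),2) = pair(w,2),  h(5,x2) = h(v,w).
Decompose pair/2: pair(h(c,nil),cons(2,nil)) = w,  2 = 2.
Bind w := pair(h(c,nil),cons(2,nil)); substituting into the 2 remaining equations that mention w gives: h(5,x2) = h(v,pair(h(c,nil),cons(2,nil))),  cons(cons(pair(x,nil),cons(h(x2,pair(h(c,nil),cons(2,nil))),c)),pair(h(v,nil),y1)) = cons(cons(q,x),pair(s,h(cons(s,v),h(v,e)))).
Delete trivial equation 2 = 2.
Decompose h/2: 5 = v,  x2 = pair(h(c,nil),cons(2,nil)).
Bind v := 5; substituting into the one remaining equation that mentions v gives: cons(cons(pair(x,nil),cons(h(x2,pair(h(c,nil),cons(2,nil))),c)),pair(h(5,nil),y1)) = cons(cons(q,x),pair(s,h(cons(s,5),h(5,e)))).
Bind x2 := pair(h(c,nil),cons(2,nil)); substituting into the remaining equation gives: cons(cons(pair(x,nil),cons(h(pair(h(c,nil),cons(2,nil)),pair(h(c,nil),cons(2,nil))),c)),pair(h(5,nil),y1)) = cons(cons(q,x),pair(s,h(cons(s,5),h(5,e)))).
Decompose cons/2: cons(pair(x,nil),cons(h(pair(h(c,nil),cons(2,nil)),pair(h(c,nil),cons(2,nil))),c)) = cons(q,x),  pair(h(5,nil),y1) = pair(s,h(cons(s,5),h(5,e))).
Decompose cons/2: pair(x,nil) = q,  cons(h(pair(h(c,nil),cons(2,nil)),pair(h(c,nil),cons(2,nil))),c) = x.
Bind q := pair(x,nil); no other remaining equation mentions q.
Bind x := cons(h(pair(h(c,nil),cons(2,nil)),pair(h(c,nil),cons(2,nil))),c); no other remaining equation mentions x. Substituting into the earlier binding gives q := pair(cons(h(pair(h(c,nil),cons(2,nil)),pair(h(c,nil),cons(2,nil))),c),nil).
Decompose pair/2: h(5,nil) = s,  y1 = h(cons(s,5),h(5,e)).
Bind s := h(5,nil); substituting into the remaining equation gives: y1 = h(cons(h(5,nil),5),h(5,e)).
Bind y1 := h(cons(h(5,nil),5),h(5,e)).
MGU = { w -> pair(h(c,nil),cons(2,nil)), v -> 5, x2 -> pair(h(c,nil),cons(2,nil)), q -> pair(cons(h(pair(h(c,nil),cons(2,nil)),pair(h(c,nil),cons(2,nil))),c),nil), x -> cons(h(pair(h(c,nil),cons(2,nil)),pair(h(c,nil),cons(2,nil))),c), s -> h(5,nil), y1 -> h(cons(h(5,nil),5),h(5,e)) }, so y1 -> h(cons(h(5,nil),5),h(5,e)).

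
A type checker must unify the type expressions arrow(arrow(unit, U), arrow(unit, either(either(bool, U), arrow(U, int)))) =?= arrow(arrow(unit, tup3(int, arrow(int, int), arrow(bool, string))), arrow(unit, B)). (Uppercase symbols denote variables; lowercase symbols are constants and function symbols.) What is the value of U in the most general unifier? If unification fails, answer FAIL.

tup3(int, arrow(int, int), arrow(bool, string))

Decompose arrow/2: arrow(unit, U) =?= arrow(unit, tup3(int, arrow(int, int), arrow(bool, string))),  arrow(unit, either(either(bool, U), arrow(U, int))) =?= arrow(unit, B).
Decompose arrow/2: unit =?= unit,  U =?= tup3(int, arrow(int, int), arrow(bool, string)).
Delete trivial equation unit =?= unit.
Bind U := tup3(int, arrow(int, int), arrow(bool, string)); substituting into the remaining equation gives: arrow(unit, either(either(bool, tup3(int, arrow(int, int), arrow(bool, string))), arrow(tup3(int, arrow(int, int), arrow(bool, string)), int))) =?= arrow(unit, B).
Decompose arrow/2: unit =?= unit,  either(either(bool, tup3(int, arrow(int, int), arrow(bool, string))), arrow(tup3(int, arrow(int, int), arrow(bool, string)), int)) =?= B.
Delete trivial equation unit =?= unit.
Bind B := either(either(bool, tup3(int, arrow(int, int), arrow(bool, string))), arrow(tup3(int, arrow(int, int), arrow(bool, string)), int)).
MGU = { U ↦ tup3(int, arrow(int, int), arrow(bool, string)), B ↦ either(either(bool, tup3(int, arrow(int, int), arrow(bool, string))), arrow(tup3(int, arrow(int, int), arrow(bool, string)), int)) }, so U ↦ tup3(int, arrow(int, int), arrow(bool, string)).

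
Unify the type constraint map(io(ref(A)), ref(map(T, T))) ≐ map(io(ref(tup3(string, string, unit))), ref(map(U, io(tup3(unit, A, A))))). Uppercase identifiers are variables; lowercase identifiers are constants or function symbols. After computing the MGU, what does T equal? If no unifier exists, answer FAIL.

Decompose map/2: io(ref(A)) ≐ io(ref(tup3(string, string, unit))),  ref(map(T, T)) ≐ ref(map(U, io(tup3(unit, A, A)))).
Decompose io/1: ref(A) ≐ ref(tup3(string, string, unit)).
Decompose ref/1: A ≐ tup3(string, string, unit).
Bind A := tup3(string, string, unit); substituting into the remaining equation gives: ref(map(T, T)) ≐ ref(map(U, io(tup3(unit, tup3(string, string, unit), tup3(string, string, unit))))).
Decompose ref/1: map(T, T) ≐ map(U, io(tup3(unit, tup3(string, string, unit), tup3(string, string, unit)))).
Decompose map/2: T ≐ U,  T ≐ io(tup3(unit, tup3(string, string, unit), tup3(string, string, unit))).
Bind T := U; substituting into the remaining equation gives: U ≐ io(tup3(unit, tup3(string, string, unit), tup3(string, string, unit))).
Bind U := io(tup3(unit, tup3(string, string, unit), tup3(string, string, unit))). Substituting into the earlier binding gives T := io(tup3(unit, tup3(string, string, unit), tup3(string, string, unit))).
MGU = { A ↦ tup3(string, string, unit), T ↦ io(tup3(unit, tup3(string, string, unit), tup3(string, string, unit))), U ↦ io(tup3(unit, tup3(string, string, unit), tup3(string, string, unit))) }, so T ↦ io(tup3(unit, tup3(string, string, unit), tup3(string, string, unit))).

io(tup3(unit, tup3(string, string, unit), tup3(string, string, unit)))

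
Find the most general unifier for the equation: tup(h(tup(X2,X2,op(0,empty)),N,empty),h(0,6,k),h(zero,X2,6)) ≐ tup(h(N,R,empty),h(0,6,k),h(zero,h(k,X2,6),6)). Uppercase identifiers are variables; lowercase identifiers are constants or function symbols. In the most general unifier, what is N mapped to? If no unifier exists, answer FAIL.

FAIL

Decompose tup/3: h(tup(X2,X2,op(0,empty)),N,empty) ≐ h(N,R,empty),  h(0,6,k) ≐ h(0,6,k),  h(zero,X2,6) ≐ h(zero,h(k,X2,6),6).
Decompose h/3: tup(X2,X2,op(0,empty)) ≐ N,  N ≐ R,  empty ≐ empty.
Bind N := tup(X2,X2,op(0,empty)); substituting into the one remaining equation that mentions N gives: tup(X2,X2,op(0,empty)) ≐ R.
Bind R := tup(X2,X2,op(0,empty)); no other remaining equation mentions R.
Delete trivial equation empty ≐ empty.
Delete trivial equation h(0,6,k) ≐ h(0,6,k).
Decompose h/3: zero ≐ zero,  X2 ≐ h(k,X2,6),  6 ≐ 6.
Delete trivial equation zero ≐ zero.
Occurs check fails: X2 occurs in h(k,X2,6); the equation X2 ≐ h(k,X2,6) has no finite solution.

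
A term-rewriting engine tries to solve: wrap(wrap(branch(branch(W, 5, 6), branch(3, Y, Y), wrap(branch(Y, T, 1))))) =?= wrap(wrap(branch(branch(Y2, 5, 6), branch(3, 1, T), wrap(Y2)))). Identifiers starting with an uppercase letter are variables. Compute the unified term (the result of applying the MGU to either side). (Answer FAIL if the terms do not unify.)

wrap(wrap(branch(branch(branch(1, 1, 1), 5, 6), branch(3, 1, 1), wrap(branch(1, 1, 1)))))

Decompose wrap/1: wrap(branch(branch(W, 5, 6), branch(3, Y, Y), wrap(branch(Y, T, 1)))) =?= wrap(branch(branch(Y2, 5, 6), branch(3, 1, T), wrap(Y2))).
Decompose wrap/1: branch(branch(W, 5, 6), branch(3, Y, Y), wrap(branch(Y, T, 1))) =?= branch(branch(Y2, 5, 6), branch(3, 1, T), wrap(Y2)).
Decompose branch/3: branch(W, 5, 6) =?= branch(Y2, 5, 6),  branch(3, Y, Y) =?= branch(3, 1, T),  wrap(branch(Y, T, 1)) =?= wrap(Y2).
Decompose branch/3: W =?= Y2,  5 =?= 5,  6 =?= 6.
Bind W := Y2; no other remaining equation mentions W.
Delete trivial equation 5 =?= 5.
Delete trivial equation 6 =?= 6.
Decompose branch/3: 3 =?= 3,  Y =?= 1,  Y =?= T.
Delete trivial equation 3 =?= 3.
Bind Y := 1; substituting into the remaining equations gives: 1 =?= T,  wrap(branch(1, T, 1)) =?= wrap(Y2).
Bind T := 1; substituting into the remaining equation gives: wrap(branch(1, 1, 1)) =?= wrap(Y2).
Decompose wrap/1: branch(1, 1, 1) =?= Y2.
Bind Y2 := branch(1, 1, 1). Substituting into the earlier binding gives W := branch(1, 1, 1).
Applying the MGU to either side gives wrap(wrap(branch(branch(branch(1, 1, 1), 5, 6), branch(3, 1, 1), wrap(branch(1, 1, 1))))).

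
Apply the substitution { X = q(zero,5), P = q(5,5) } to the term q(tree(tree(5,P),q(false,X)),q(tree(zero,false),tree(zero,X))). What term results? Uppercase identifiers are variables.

Replace each occurrence of X with q(zero,5).
Replace each occurrence of P with q(5,5).
Result: q(tree(tree(5,q(5,5)),q(false,q(zero,5))),q(tree(zero,false),tree(zero,q(zero,5)))).

q(tree(tree(5,q(5,5)),q(false,q(zero,5))),q(tree(zero,false),tree(zero,q(zero,5))))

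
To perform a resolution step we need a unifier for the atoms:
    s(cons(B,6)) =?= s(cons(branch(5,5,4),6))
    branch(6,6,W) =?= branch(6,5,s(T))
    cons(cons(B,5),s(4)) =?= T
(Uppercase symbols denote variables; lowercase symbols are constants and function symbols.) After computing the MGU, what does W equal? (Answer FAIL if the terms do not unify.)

FAIL

Decompose s/1: cons(B,6) =?= cons(branch(5,5,4),6).
Decompose cons/2: B =?= branch(5,5,4),  6 =?= 6.
Bind B := branch(5,5,4); substituting into the one remaining equation that mentions B gives: cons(cons(branch(5,5,4),5),s(4)) =?= T.
Delete trivial equation 6 =?= 6.
Decompose branch/3: 6 =?= 6,  6 =?= 5,  W =?= s(T).
Delete trivial equation 6 =?= 6.
Clash: constants 6 and 5 differ; no unifier exists.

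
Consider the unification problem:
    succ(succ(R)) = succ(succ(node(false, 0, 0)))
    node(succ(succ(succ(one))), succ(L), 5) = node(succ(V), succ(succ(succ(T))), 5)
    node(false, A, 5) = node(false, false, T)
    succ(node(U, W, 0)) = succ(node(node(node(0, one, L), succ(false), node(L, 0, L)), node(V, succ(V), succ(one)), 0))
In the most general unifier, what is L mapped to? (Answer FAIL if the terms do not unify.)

Decompose succ/1: succ(R) = succ(node(false, 0, 0)).
Decompose succ/1: R = node(false, 0, 0).
Bind R := node(false, 0, 0); no other remaining equation mentions R.
Decompose node/3: succ(succ(succ(one))) = succ(V),  succ(L) = succ(succ(succ(T))),  5 = 5.
Decompose succ/1: succ(succ(one)) = V.
Bind V := succ(succ(one)); substituting into the one remaining equation that mentions V gives: succ(node(U, W, 0)) = succ(node(node(node(0, one, L), succ(false), node(L, 0, L)), node(succ(succ(one)), succ(succ(succ(one))), succ(one)), 0)).
Decompose succ/1: L = succ(succ(T)).
Bind L := succ(succ(T)); substituting into the one remaining equation that mentions L gives: succ(node(U, W, 0)) = succ(node(node(node(0, one, succ(succ(T))), succ(false), node(succ(succ(T)), 0, succ(succ(T)))), node(succ(succ(one)), succ(succ(succ(one))), succ(one)), 0)).
Delete trivial equation 5 = 5.
Decompose node/3: false = false,  A = false,  5 = T.
Delete trivial equation false = false.
Bind A := false; no other remaining equation mentions A.
Bind T := 5; substituting into the remaining equation gives: succ(node(U, W, 0)) = succ(node(node(node(0, one, succ(succ(5))), succ(false), node(succ(succ(5)), 0, succ(succ(5)))), node(succ(succ(one)), succ(succ(succ(one))), succ(one)), 0)). Substituting into the earlier binding gives L := succ(succ(5)).
Decompose succ/1: node(U, W, 0) = node(node(node(0, one, succ(succ(5))), succ(false), node(succ(succ(5)), 0, succ(succ(5)))), node(succ(succ(one)), succ(succ(succ(one))), succ(one)), 0).
Decompose node/3: U = node(node(0, one, succ(succ(5))), succ(false), node(succ(succ(5)), 0, succ(succ(5)))),  W = node(succ(succ(one)), succ(succ(succ(one))), succ(one)),  0 = 0.
Bind U := node(node(0, one, succ(succ(5))), succ(false), node(succ(succ(5)), 0, succ(succ(5)))); no other remaining equation mentions U.
Bind W := node(succ(succ(one)), succ(succ(succ(one))), succ(one)); no other remaining equation mentions W.
Delete trivial equation 0 = 0.
MGU = { R ↦ node(false, 0, 0), V ↦ succ(succ(one)), L ↦ succ(succ(5)), A ↦ false, T ↦ 5, U ↦ node(node(0, one, succ(succ(5))), succ(false), node(succ(succ(5)), 0, succ(succ(5)))), W ↦ node(succ(succ(one)), succ(succ(succ(one))), succ(one)) }, so L ↦ succ(succ(5)).

succ(succ(5))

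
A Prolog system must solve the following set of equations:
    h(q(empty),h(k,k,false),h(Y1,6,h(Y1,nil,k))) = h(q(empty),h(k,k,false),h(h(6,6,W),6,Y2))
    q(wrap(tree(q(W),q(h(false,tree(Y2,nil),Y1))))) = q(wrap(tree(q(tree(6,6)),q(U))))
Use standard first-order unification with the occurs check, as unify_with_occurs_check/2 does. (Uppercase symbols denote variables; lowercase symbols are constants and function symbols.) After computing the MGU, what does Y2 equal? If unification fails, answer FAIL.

h(h(6,6,tree(6,6)),nil,k)

Decompose h/3: q(empty) = q(empty),  h(k,k,false) = h(k,k,false),  h(Y1,6,h(Y1,nil,k)) = h(h(6,6,W),6,Y2).
Delete trivial equation q(empty) = q(empty).
Delete trivial equation h(k,k,false) = h(k,k,false).
Decompose h/3: Y1 = h(6,6,W),  6 = 6,  h(Y1,nil,k) = Y2.
Bind Y1 := h(6,6,W); substituting into the 2 remaining equations that mention Y1 gives: h(h(6,6,W),nil,k) = Y2,  q(wrap(tree(q(W),q(h(false,tree(Y2,nil),h(6,6,W)))))) = q(wrap(tree(q(tree(6,6)),q(U)))).
Delete trivial equation 6 = 6.
Bind Y2 := h(h(6,6,W),nil,k); substituting into the remaining equation gives: q(wrap(tree(q(W),q(h(false,tree(h(h(6,6,W),nil,k),nil),h(6,6,W)))))) = q(wrap(tree(q(tree(6,6)),q(U)))).
Decompose q/1: wrap(tree(q(W),q(h(false,tree(h(h(6,6,W),nil,k),nil),h(6,6,W))))) = wrap(tree(q(tree(6,6)),q(U))).
Decompose wrap/1: tree(q(W),q(h(false,tree(h(h(6,6,W),nil,k),nil),h(6,6,W)))) = tree(q(tree(6,6)),q(U)).
Decompose tree/2: q(W) = q(tree(6,6)),  q(h(false,tree(h(h(6,6,W),nil,k),nil),h(6,6,W))) = q(U).
Decompose q/1: W = tree(6,6).
Bind W := tree(6,6); substituting into the remaining equation gives: q(h(false,tree(h(h(6,6,tree(6,6)),nil,k),nil),h(6,6,tree(6,6)))) = q(U). Substituting into the earlier bindings gives Y1 := h(6,6,tree(6,6)), Y2 := h(h(6,6,tree(6,6)),nil,k).
Decompose q/1: h(false,tree(h(h(6,6,tree(6,6)),nil,k),nil),h(6,6,tree(6,6))) = U.
Bind U := h(false,tree(h(h(6,6,tree(6,6)),nil,k),nil),h(6,6,tree(6,6))).
MGU = { Y1 ↦ h(6,6,tree(6,6)), Y2 ↦ h(h(6,6,tree(6,6)),nil,k), W ↦ tree(6,6), U ↦ h(false,tree(h(h(6,6,tree(6,6)),nil,k),nil),h(6,6,tree(6,6))) }, so Y2 ↦ h(h(6,6,tree(6,6)),nil,k).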